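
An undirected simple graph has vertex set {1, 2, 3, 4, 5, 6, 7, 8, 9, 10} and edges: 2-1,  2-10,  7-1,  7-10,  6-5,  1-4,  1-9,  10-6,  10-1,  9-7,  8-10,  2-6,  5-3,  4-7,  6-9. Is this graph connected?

Starting from 1 and exploring outward reaches every vertex (1, 9, 4, 7, 10, 2, 6, 8, 5, 3); the graph is connected.

Yes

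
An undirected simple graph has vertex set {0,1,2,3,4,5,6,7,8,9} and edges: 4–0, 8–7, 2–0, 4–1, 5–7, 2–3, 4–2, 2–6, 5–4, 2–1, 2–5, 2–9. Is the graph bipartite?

0-4-2-0 is an odd cycle (length 3), and a bipartite graph can contain only even cycles.

No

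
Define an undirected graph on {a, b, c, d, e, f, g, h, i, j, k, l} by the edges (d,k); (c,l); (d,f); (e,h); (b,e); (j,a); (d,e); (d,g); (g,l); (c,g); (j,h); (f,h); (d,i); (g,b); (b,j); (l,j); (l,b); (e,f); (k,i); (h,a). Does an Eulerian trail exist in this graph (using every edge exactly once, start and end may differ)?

Degrees: a:2, b:4, c:2, d:5, e:4, f:3, g:4, h:4, i:2, j:4, k:2, l:4
Odd-degree vertices: d, f (2 total).
The non-isolated vertices are connected and exactly 2 have odd degree, so an Eulerian trail exists (from d to f).

Yes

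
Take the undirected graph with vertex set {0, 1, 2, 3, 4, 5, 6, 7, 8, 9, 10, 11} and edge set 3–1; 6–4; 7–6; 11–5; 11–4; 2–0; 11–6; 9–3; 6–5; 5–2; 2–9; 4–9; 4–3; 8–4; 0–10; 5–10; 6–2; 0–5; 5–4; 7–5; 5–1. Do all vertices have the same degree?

Degrees: 0:3, 1:2, 2:4, 3:3, 4:6, 5:8, 6:5, 7:2, 8:1, 9:3, 10:2, 11:3
Degrees are not all equal (e.g. deg(8)=1 but deg(5)=8); not regular.

No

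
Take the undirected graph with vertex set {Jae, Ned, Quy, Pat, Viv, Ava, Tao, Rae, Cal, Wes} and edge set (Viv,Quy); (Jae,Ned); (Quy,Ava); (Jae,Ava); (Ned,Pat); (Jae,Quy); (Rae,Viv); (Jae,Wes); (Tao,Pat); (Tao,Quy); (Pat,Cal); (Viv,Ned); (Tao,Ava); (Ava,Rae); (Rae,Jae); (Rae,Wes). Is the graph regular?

No

Degrees: Jae:5, Ned:3, Quy:4, Pat:3, Viv:3, Ava:4, Tao:3, Rae:4, Cal:1, Wes:2
Degrees are not all equal (e.g. deg(Cal)=1 but deg(Jae)=5); not regular.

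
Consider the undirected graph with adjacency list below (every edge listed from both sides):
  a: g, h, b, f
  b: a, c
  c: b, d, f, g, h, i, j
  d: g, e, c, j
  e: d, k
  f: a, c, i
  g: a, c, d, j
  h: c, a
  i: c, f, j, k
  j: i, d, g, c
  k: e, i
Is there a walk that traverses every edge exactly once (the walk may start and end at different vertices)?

Yes

Degrees: a:4, b:2, c:7, d:4, e:2, f:3, g:4, h:2, i:4, j:4, k:2
Odd-degree vertices: c, f (2 total).
The non-isolated vertices are connected and exactly 2 have odd degree, so an Eulerian trail exists (from c to f).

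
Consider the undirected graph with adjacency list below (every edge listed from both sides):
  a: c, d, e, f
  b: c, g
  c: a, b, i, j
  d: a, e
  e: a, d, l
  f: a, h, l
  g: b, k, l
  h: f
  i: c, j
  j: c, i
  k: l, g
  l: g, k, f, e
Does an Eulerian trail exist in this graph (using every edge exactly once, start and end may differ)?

Degrees: a:4, b:2, c:4, d:2, e:3, f:3, g:3, h:1, i:2, j:2, k:2, l:4
Odd-degree vertices: e, f, g, h (4 total).
With 4 odd-degree vertices (more than two), no single trail can use every edge.

No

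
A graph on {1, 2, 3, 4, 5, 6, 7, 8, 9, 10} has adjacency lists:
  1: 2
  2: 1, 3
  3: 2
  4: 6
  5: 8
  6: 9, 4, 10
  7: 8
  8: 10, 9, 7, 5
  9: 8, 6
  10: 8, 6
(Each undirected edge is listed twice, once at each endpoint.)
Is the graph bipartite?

Yes

Partition the vertices as {2, 6, 8} vs {1, 3, 4, 5, 7, 9, 10}. Each listed edge has one endpoint in each part, so the graph is bipartite.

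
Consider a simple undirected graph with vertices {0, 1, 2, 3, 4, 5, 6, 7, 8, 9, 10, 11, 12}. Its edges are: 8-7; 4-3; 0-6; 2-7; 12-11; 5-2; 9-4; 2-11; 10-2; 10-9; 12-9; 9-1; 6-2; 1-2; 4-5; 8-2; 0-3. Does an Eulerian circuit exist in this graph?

No

Degrees: 0:2, 1:2, 2:7, 3:2, 4:3, 5:2, 6:2, 7:2, 8:2, 9:4, 10:2, 11:2, 12:2
2, 4 have odd degree; an Eulerian circuit needs every degree to be even, so none exists.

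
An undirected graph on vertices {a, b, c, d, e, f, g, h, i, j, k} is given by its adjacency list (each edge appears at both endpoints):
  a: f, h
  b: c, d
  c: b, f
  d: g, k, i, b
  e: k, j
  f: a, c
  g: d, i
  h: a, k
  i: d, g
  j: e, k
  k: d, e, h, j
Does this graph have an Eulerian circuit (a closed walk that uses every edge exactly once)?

Yes

Degrees: a:2, b:2, c:2, d:4, e:2, f:2, g:2, h:2, i:2, j:2, k:4
Every vertex has even degree and the edges form a single connected piece, so an Eulerian circuit exists.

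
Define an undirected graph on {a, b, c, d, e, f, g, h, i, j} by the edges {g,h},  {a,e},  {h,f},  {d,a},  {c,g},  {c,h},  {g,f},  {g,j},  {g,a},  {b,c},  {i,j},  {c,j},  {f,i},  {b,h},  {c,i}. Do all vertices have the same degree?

Degrees: a:3, b:2, c:5, d:1, e:1, f:3, g:5, h:4, i:3, j:3
Degrees are not all equal (e.g. deg(d)=1 but deg(c)=5); not regular.

No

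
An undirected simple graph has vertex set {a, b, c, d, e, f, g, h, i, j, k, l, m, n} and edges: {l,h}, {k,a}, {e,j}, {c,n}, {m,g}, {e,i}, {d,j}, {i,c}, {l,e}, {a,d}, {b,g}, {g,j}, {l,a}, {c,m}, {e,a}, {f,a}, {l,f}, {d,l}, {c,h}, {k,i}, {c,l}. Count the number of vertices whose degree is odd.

Degrees: a:5, b:1, c:5, d:3, e:4, f:2, g:3, h:2, i:3, j:3, k:2, l:6, m:2, n:1
Odd-degree vertices: a, b, c, d, g, i, j, n.

8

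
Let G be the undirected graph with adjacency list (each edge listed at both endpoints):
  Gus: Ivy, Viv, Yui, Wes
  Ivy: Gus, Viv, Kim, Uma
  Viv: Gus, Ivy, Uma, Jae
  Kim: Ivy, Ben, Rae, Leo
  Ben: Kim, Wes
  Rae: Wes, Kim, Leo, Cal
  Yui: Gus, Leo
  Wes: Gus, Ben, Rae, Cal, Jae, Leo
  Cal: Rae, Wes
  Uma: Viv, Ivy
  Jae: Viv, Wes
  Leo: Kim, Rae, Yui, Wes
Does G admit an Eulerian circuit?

Degrees: Gus:4, Ivy:4, Viv:4, Kim:4, Ben:2, Rae:4, Yui:2, Wes:6, Cal:2, Uma:2, Jae:2, Leo:4
Every vertex has even degree and the edges form a single connected piece, so an Eulerian circuit exists.

Yes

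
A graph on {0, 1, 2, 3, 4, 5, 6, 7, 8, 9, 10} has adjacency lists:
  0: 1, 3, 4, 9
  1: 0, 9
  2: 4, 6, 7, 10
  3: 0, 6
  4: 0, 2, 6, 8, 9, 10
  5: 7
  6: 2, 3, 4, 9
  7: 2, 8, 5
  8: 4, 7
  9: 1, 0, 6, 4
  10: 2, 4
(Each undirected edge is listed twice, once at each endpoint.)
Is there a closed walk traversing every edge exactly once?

No

Degrees: 0:4, 1:2, 2:4, 3:2, 4:6, 5:1, 6:4, 7:3, 8:2, 9:4, 10:2
Vertices with odd degree: 5, 7. An Eulerian circuit requires all degrees even.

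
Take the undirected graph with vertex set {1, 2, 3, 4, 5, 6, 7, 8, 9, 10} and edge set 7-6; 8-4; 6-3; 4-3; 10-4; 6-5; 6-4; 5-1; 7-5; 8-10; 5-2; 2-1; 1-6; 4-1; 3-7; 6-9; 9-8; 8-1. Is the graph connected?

Yes

Starting from 1 and exploring outward reaches every vertex (1, 2, 6, 5, 4, 8, 9, 3, 7, 10); the graph is connected.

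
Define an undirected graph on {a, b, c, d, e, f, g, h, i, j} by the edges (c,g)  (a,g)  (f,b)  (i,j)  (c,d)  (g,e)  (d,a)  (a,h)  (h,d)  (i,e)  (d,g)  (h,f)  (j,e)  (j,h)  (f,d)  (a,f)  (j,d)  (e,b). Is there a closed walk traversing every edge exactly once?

Yes

Degrees: a:4, b:2, c:2, d:6, e:4, f:4, g:4, h:4, i:2, j:4
All degrees are even and the non-isolated vertices are connected — an Eulerian circuit exists.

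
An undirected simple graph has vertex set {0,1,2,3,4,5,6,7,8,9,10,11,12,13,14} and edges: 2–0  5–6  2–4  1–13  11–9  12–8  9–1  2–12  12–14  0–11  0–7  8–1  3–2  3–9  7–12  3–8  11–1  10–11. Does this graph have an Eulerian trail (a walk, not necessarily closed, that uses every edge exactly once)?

Degrees: 0:3, 1:4, 2:4, 3:3, 4:1, 5:1, 6:1, 7:2, 8:3, 9:3, 10:1, 11:4, 12:4, 13:1, 14:1
Odd-degree vertices: 0, 3, 4, 5, 6, 8, 9, 10, 13, 14 (10 total).
With 10 odd-degree vertices (more than two), no single trail can use every edge.

No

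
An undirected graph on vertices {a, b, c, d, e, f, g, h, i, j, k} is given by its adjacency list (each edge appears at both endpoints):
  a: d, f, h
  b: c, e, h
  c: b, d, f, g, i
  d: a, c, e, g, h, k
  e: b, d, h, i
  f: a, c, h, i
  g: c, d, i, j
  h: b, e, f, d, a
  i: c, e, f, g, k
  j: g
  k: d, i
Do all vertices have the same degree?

No

Degrees: a:3, b:3, c:5, d:6, e:4, f:4, g:4, h:5, i:5, j:1, k:2
Degrees are not all equal (e.g. deg(j)=1 but deg(d)=6); not regular.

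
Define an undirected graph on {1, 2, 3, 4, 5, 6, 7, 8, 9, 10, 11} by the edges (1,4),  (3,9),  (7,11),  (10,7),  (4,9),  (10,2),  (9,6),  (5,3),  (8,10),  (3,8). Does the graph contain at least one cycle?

No

|V| = 11, |E| = 10, number of components = 1.
A forest on 11 vertices with 1 component has exactly 10 edges, which matches — so no cycle.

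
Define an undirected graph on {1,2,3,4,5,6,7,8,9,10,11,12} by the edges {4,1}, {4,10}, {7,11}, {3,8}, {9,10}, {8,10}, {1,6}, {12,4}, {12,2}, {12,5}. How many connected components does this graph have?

Component: {7, 11}
Component: {1, 2, 3, 4, 5, 6, 8, 9, 10, 12}

2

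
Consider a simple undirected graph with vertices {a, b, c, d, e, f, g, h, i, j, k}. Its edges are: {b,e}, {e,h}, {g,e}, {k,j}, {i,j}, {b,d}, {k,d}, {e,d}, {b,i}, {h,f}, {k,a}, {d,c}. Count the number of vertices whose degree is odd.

6

Degrees: a:1, b:3, c:1, d:4, e:4, f:1, g:1, h:2, i:2, j:2, k:3
Odd-degree vertices: a, b, c, f, g, k.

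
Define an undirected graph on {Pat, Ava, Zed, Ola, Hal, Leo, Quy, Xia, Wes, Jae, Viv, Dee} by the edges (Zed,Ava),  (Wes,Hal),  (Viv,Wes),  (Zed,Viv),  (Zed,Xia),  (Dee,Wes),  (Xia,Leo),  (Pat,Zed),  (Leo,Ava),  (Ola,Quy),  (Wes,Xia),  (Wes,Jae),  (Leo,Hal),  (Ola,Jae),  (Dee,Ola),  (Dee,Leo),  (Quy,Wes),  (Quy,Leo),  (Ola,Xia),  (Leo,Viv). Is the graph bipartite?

Color {Zed, Ola, Leo, Wes} black and {Pat, Ava, Hal, Quy, Xia, Jae, Viv, Dee} white. No edge joins two same-colored vertices, so the graph is bipartite.

Yes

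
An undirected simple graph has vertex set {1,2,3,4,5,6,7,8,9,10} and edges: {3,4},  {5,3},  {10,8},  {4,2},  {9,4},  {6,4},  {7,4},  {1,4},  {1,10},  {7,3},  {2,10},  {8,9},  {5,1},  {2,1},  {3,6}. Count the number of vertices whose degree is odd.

Degrees: 1:4, 2:3, 3:4, 4:6, 5:2, 6:2, 7:2, 8:2, 9:2, 10:3
Odd-degree vertices: 2, 10.

2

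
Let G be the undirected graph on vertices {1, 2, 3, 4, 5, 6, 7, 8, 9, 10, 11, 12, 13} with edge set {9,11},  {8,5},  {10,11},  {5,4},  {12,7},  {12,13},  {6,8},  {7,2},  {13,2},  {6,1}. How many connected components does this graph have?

Component: {3}
Component: {9, 10, 11}
Component: {2, 7, 12, 13}
Component: {1, 4, 5, 6, 8}

4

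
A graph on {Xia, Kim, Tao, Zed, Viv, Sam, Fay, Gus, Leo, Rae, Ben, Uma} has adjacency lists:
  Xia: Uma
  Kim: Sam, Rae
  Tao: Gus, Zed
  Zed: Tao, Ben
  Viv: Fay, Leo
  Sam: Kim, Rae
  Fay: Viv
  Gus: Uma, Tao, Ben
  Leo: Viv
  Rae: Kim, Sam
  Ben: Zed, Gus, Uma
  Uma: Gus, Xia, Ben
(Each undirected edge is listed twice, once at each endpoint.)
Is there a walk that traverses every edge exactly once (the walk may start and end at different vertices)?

No

Degrees: Xia:1, Kim:2, Tao:2, Zed:2, Viv:2, Sam:2, Fay:1, Gus:3, Leo:1, Rae:2, Ben:3, Uma:3
Odd-degree vertices: Xia, Fay, Gus, Leo, Ben, Uma (6 total).
With 6 odd-degree vertices (more than two), no single trail can use every edge.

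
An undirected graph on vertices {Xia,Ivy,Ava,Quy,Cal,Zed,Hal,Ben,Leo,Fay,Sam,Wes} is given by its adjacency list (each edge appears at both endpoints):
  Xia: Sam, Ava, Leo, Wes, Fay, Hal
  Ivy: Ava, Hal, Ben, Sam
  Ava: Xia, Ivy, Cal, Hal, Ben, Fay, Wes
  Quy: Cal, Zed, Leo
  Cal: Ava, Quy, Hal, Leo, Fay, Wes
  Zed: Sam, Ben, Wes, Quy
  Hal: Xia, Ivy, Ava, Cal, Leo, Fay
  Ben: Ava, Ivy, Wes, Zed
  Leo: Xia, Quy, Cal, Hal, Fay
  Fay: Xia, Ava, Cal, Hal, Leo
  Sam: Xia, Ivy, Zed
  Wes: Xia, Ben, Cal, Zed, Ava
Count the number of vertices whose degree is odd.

6

Degrees: Xia:6, Ivy:4, Ava:7, Quy:3, Cal:6, Zed:4, Hal:6, Ben:4, Leo:5, Fay:5, Sam:3, Wes:5
Odd-degree vertices: Ava, Quy, Leo, Fay, Sam, Wes.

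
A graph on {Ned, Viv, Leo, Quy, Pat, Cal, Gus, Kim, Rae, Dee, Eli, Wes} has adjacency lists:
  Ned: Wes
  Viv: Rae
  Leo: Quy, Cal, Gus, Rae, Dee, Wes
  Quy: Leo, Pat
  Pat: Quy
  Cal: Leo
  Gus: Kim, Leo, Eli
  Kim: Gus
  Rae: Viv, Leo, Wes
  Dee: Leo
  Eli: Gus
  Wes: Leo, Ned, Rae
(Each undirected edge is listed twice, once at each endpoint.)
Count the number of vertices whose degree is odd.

Degrees: Ned:1, Viv:1, Leo:6, Quy:2, Pat:1, Cal:1, Gus:3, Kim:1, Rae:3, Dee:1, Eli:1, Wes:3
Odd-degree vertices: Ned, Viv, Pat, Cal, Gus, Kim, Rae, Dee, Eli, Wes.

10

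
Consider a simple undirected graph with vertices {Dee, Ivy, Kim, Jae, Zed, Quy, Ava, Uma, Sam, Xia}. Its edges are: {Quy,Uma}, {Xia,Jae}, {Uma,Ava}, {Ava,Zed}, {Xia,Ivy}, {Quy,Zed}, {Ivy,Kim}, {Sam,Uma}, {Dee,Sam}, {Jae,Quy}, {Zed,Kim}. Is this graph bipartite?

Yes

Partition the vertices as {Kim, Quy, Ava, Sam, Xia} vs {Dee, Ivy, Jae, Zed, Uma}. Each listed edge has one endpoint in each part, so the graph is bipartite.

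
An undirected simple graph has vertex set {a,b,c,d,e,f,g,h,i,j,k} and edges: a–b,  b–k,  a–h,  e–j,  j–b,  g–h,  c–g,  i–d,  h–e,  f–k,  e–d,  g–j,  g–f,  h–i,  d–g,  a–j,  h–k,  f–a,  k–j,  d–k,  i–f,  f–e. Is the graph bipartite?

No

j-b-k-j is an odd cycle (length 3), and a bipartite graph can contain only even cycles.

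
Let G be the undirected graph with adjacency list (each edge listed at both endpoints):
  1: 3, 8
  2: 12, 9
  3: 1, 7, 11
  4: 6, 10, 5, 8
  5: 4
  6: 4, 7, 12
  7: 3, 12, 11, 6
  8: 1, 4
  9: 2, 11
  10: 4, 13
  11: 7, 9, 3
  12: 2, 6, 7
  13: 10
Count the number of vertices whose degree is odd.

6

Degrees: 1:2, 2:2, 3:3, 4:4, 5:1, 6:3, 7:4, 8:2, 9:2, 10:2, 11:3, 12:3, 13:1
Odd-degree vertices: 3, 5, 6, 11, 12, 13.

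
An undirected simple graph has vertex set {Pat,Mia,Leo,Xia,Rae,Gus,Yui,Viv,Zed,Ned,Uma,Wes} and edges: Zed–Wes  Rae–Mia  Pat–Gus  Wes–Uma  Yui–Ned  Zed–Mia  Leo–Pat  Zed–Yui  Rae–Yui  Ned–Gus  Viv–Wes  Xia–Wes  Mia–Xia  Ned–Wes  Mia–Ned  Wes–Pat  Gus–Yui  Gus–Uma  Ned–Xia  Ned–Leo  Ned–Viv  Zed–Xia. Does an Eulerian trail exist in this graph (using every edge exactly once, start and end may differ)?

Yes

Degrees: Pat:3, Mia:4, Leo:2, Xia:4, Rae:2, Gus:4, Yui:4, Viv:2, Zed:4, Ned:7, Uma:2, Wes:6
Odd-degree vertices: Pat, Ned (2 total).
The non-isolated vertices are connected and exactly 2 have odd degree, so an Eulerian trail exists (from Pat to Ned).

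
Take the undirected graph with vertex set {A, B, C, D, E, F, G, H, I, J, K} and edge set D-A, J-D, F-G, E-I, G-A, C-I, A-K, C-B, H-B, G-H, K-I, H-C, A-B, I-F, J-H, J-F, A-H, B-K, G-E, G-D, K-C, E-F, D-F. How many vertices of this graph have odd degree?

6

Degrees: A:5, B:4, C:4, D:4, E:3, F:5, G:5, H:5, I:4, J:3, K:4
Odd-degree vertices: A, E, F, G, H, J.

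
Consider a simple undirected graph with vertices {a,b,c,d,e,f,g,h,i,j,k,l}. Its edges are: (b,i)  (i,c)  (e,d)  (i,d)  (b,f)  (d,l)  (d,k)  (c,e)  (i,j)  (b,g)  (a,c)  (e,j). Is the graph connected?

No

Component: {h}
Component: {a, b, c, d, e, f, g, i, j, k, l}
There are 2 separate components, so the graph is not connected.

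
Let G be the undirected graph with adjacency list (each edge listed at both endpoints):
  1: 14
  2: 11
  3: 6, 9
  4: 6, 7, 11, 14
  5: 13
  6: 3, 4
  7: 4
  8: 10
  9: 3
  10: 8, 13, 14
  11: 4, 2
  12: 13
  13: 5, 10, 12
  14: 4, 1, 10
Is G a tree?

Yes

The graph has 14 vertices and 13 edges.
It is connected with exactly 13 edges, hence acyclic — it is a tree.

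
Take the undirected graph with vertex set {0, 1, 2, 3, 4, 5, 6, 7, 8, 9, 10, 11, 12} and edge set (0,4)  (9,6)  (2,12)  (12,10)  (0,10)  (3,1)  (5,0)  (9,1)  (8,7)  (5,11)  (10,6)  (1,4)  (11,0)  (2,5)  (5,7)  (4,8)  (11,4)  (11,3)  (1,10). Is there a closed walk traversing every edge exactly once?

Degrees: 0:4, 1:4, 2:2, 3:2, 4:4, 5:4, 6:2, 7:2, 8:2, 9:2, 10:4, 11:4, 12:2
Every vertex has even degree and the edges form a single connected piece, so an Eulerian circuit exists.

Yes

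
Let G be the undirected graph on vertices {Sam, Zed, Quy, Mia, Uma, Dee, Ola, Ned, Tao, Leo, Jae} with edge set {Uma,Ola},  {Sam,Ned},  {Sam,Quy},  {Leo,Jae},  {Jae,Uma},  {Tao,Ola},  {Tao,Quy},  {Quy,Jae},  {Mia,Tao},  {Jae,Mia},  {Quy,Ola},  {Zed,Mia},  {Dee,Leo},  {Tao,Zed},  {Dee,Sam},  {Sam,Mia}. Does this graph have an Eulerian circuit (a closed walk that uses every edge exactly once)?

No

Degrees: Sam:4, Zed:2, Quy:4, Mia:4, Uma:2, Dee:2, Ola:3, Ned:1, Tao:4, Leo:2, Jae:4
Vertices with odd degree: Ola, Ned. An Eulerian circuit requires all degrees even.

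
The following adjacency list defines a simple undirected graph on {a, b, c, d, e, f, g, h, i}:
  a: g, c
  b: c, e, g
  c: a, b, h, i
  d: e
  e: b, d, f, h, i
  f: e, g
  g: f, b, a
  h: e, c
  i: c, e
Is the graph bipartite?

A valid 2-coloring puts {c, e, g} on one side and {a, b, d, f, h, i} on the other; every edge crosses between the two sides.

Yes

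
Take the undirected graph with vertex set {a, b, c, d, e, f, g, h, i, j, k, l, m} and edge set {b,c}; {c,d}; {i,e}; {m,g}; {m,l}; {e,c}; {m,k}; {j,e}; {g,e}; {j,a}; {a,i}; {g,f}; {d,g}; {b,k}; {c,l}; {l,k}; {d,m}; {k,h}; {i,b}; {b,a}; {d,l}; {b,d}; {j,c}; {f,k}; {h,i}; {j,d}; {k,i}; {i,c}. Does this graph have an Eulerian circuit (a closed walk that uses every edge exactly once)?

Degrees: a:3, b:5, c:6, d:6, e:4, f:2, g:4, h:2, i:6, j:4, k:6, l:4, m:4
a, b have odd degree; an Eulerian circuit needs every degree to be even, so none exists.

No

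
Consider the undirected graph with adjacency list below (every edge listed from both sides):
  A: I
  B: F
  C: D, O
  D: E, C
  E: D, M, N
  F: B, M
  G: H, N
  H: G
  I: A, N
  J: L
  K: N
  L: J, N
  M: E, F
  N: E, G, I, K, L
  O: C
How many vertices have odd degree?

8

Degrees: A:1, B:1, C:2, D:2, E:3, F:2, G:2, H:1, I:2, J:1, K:1, L:2, M:2, N:5, O:1
Odd-degree vertices: A, B, E, H, J, K, N, O.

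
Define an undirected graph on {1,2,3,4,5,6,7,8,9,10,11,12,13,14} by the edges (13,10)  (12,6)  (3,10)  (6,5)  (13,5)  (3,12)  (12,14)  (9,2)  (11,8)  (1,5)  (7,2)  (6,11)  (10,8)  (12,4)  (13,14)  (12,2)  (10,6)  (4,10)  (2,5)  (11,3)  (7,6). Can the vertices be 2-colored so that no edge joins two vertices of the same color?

No

The cycle 13-10-3-12-14-13 has length 5, which is odd, so the graph is not bipartite.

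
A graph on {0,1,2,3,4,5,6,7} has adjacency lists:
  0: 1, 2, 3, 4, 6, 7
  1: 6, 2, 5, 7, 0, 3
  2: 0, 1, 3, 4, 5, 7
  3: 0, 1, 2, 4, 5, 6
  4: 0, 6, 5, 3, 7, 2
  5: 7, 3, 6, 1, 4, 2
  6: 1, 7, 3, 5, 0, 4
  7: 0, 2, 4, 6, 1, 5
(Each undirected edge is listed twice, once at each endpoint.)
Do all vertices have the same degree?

Degrees: 0:6, 1:6, 2:6, 3:6, 4:6, 5:6, 6:6, 7:6
All degrees equal 6; the graph is regular.

Yes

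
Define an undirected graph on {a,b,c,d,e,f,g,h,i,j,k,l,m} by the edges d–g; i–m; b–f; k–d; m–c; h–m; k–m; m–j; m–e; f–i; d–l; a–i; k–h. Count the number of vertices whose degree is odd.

10

Degrees: a:1, b:1, c:1, d:3, e:1, f:2, g:1, h:2, i:3, j:1, k:3, l:1, m:6
Odd-degree vertices: a, b, c, d, e, g, i, j, k, l.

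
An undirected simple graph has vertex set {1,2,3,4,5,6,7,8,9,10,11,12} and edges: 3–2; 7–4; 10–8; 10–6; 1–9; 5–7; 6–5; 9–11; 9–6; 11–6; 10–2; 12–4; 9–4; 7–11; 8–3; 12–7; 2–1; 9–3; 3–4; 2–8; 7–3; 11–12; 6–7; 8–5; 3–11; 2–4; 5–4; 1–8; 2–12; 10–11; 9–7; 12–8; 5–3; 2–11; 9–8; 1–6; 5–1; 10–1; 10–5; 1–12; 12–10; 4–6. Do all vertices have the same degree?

Degrees: 1:7, 2:7, 3:7, 4:7, 5:7, 6:7, 7:7, 8:7, 9:7, 10:7, 11:7, 12:7
All degrees equal 7; the graph is regular.

Yes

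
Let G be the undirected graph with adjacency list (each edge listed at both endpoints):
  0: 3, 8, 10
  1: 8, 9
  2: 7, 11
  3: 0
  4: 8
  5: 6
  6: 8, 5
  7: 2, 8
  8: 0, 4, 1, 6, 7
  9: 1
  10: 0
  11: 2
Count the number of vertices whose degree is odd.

Degrees: 0:3, 1:2, 2:2, 3:1, 4:1, 5:1, 6:2, 7:2, 8:5, 9:1, 10:1, 11:1
Odd-degree vertices: 0, 3, 4, 5, 8, 9, 10, 11.

8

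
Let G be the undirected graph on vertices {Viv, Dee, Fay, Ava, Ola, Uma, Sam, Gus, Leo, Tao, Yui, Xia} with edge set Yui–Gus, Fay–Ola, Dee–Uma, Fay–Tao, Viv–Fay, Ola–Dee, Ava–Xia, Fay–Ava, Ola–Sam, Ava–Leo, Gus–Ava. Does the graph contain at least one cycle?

|V| = 12, |E| = 11, number of components = 1.
A forest on 12 vertices with 1 component has exactly 11 edges, which matches — so no cycle.

No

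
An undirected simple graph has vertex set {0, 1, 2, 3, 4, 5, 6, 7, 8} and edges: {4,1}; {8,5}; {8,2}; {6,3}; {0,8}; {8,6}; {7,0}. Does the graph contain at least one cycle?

The graph has 9 vertices, 7 edges, and 2 connected components.
Since 7 = 9 - 2, the graph is a forest and contains no cycle.

No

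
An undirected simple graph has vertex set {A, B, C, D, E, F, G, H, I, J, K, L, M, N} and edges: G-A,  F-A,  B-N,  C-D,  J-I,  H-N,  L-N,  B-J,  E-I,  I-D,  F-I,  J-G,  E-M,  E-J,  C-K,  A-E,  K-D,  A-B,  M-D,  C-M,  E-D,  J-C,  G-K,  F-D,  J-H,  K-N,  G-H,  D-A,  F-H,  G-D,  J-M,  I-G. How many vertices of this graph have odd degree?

Degrees: A:5, B:3, C:4, D:8, E:5, F:4, G:6, H:4, I:5, J:7, K:4, L:1, M:4, N:4
Odd-degree vertices: A, B, E, I, J, L.

6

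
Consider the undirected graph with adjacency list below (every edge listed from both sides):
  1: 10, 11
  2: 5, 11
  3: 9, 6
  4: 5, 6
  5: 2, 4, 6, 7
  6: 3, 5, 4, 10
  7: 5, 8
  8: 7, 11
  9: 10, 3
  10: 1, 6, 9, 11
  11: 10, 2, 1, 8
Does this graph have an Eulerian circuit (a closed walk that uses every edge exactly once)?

Degrees: 1:2, 2:2, 3:2, 4:2, 5:4, 6:4, 7:2, 8:2, 9:2, 10:4, 11:4
Every vertex has even degree and the edges form a single connected piece, so an Eulerian circuit exists.

Yes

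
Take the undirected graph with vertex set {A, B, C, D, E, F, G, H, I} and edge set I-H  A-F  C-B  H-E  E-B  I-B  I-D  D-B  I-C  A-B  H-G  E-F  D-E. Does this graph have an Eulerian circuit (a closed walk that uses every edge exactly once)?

Degrees: A:2, B:5, C:2, D:3, E:4, F:2, G:1, H:3, I:4
B, D, G, H have odd degree; an Eulerian circuit needs every degree to be even, so none exists.

No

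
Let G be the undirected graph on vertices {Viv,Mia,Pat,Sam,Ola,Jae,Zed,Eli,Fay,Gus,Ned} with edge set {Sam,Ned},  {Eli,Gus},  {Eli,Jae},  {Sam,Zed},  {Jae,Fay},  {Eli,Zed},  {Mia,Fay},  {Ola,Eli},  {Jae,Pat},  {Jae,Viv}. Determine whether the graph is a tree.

The graph has 11 vertices and 10 edges.
Connected and |E| = |V| - 1, which characterizes a tree.

Yes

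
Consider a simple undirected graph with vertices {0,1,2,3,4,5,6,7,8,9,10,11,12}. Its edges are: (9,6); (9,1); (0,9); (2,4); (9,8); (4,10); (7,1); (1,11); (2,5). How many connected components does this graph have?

Component: {3}
Component: {12}
Component: {2, 4, 5, 10}
Component: {0, 1, 6, 7, 8, 9, 11}

4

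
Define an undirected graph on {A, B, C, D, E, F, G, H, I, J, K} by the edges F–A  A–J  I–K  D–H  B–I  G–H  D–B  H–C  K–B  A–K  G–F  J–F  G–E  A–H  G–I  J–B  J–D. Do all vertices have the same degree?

No

Degrees: A:4, B:4, C:1, D:3, E:1, F:3, G:4, H:4, I:3, J:4, K:3
Vertex C has degree 1 while A has degree 4, so the graph is not regular.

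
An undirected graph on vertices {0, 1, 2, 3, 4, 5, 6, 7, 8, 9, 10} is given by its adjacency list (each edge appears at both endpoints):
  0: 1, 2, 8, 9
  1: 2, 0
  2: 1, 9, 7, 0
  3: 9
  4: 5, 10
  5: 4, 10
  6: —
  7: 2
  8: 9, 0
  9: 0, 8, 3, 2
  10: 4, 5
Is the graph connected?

Component: {6}
Component: {4, 5, 10}
Component: {0, 1, 2, 3, 7, 8, 9}
No edge joins these 3 groups, so the graph is disconnected.

No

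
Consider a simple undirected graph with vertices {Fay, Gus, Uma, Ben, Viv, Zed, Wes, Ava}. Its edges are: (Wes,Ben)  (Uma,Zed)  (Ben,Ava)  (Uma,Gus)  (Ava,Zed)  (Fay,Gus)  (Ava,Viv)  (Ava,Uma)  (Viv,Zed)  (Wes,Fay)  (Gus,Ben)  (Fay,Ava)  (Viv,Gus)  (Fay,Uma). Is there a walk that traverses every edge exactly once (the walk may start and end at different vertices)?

Degrees: Fay:4, Gus:4, Uma:4, Ben:3, Viv:3, Zed:3, Wes:2, Ava:5
Odd-degree vertices: Ben, Viv, Zed, Ava (4 total).
An Eulerian trail requires 0 or 2 odd-degree vertices; here there are 4.

No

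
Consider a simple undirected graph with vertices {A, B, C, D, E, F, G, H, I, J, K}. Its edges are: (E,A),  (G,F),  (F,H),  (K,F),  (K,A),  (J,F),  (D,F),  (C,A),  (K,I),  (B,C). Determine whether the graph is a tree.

The graph has 11 vertices and 10 edges.
Connected and |E| = |V| - 1, which characterizes a tree.

Yes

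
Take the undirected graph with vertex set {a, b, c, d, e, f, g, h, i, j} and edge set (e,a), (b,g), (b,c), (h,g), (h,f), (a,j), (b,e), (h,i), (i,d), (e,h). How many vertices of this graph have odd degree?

Degrees: a:2, b:3, c:1, d:1, e:3, f:1, g:2, h:4, i:2, j:1
Odd-degree vertices: b, c, d, e, f, j.

6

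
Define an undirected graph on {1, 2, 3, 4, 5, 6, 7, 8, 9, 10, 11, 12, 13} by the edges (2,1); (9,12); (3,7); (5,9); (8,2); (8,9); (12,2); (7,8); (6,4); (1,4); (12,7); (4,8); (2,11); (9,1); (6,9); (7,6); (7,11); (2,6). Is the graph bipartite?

A valid 2-coloring puts {2, 4, 7, 9, 10, 13} on one side and {1, 3, 5, 6, 8, 11, 12} on the other; every edge crosses between the two sides.

Yes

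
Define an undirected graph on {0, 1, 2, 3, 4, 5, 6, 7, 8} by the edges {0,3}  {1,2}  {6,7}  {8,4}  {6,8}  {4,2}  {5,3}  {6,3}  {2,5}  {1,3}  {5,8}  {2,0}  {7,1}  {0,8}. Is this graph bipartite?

A valid 2-coloring puts {2, 3, 7, 8} on one side and {0, 1, 4, 5, 6} on the other; every edge crosses between the two sides.

Yes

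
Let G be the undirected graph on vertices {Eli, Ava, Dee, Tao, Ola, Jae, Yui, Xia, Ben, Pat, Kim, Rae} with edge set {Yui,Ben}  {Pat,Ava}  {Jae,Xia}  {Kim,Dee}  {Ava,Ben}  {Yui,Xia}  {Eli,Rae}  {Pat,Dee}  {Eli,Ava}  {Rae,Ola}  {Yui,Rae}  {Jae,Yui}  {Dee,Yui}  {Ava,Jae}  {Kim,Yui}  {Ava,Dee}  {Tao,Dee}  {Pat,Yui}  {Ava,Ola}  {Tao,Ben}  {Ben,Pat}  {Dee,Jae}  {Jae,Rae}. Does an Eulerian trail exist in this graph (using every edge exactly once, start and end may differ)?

Degrees: Eli:2, Ava:6, Dee:6, Tao:2, Ola:2, Jae:5, Yui:7, Xia:2, Ben:4, Pat:4, Kim:2, Rae:4
Odd-degree vertices: Jae, Yui (2 total).
With 2 odd-degree vertices and all edges in one connected piece, an Eulerian trail exists (from Jae to Yui).

Yes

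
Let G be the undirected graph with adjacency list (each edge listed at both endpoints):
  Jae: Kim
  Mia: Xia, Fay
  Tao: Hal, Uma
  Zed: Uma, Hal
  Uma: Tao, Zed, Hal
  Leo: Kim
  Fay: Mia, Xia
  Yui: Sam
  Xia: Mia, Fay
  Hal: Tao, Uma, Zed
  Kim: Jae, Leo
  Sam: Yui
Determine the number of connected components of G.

Component: {Yui, Sam}
Component: {Jae, Leo, Kim}
Component: {Mia, Fay, Xia}
Component: {Tao, Zed, Uma, Hal}

4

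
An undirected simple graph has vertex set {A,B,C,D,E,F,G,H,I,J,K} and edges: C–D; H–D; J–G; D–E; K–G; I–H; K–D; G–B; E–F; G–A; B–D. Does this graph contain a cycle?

The graph has 11 vertices, 11 edges, and 1 connected component.
Since 11 > 11 - 1, a cycle must exist; for instance G-K-D-B-G.

Yes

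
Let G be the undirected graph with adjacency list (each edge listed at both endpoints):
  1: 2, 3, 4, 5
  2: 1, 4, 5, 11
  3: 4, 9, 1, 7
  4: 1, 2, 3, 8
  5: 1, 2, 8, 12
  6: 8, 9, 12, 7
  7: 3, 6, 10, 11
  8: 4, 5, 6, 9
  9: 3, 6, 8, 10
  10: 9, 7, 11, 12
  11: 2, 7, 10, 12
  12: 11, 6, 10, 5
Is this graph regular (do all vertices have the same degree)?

Degrees: 1:4, 2:4, 3:4, 4:4, 5:4, 6:4, 7:4, 8:4, 9:4, 10:4, 11:4, 12:4
All degrees equal 4; the graph is regular.

Yes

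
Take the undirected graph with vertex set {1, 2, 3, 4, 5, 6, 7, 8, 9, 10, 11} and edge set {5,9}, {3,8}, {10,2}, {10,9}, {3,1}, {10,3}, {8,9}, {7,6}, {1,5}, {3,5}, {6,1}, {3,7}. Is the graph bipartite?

No

1-5-3-1 is an odd cycle (length 3), and a bipartite graph can contain only even cycles.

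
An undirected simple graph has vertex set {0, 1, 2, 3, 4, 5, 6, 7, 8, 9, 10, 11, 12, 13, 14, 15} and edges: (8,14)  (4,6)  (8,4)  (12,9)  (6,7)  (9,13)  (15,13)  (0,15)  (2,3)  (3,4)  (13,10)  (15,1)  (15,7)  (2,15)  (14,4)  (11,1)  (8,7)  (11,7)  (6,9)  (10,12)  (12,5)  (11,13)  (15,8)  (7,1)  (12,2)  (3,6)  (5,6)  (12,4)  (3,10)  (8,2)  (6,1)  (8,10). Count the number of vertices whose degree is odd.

6

Degrees: 0:1, 1:4, 2:4, 3:4, 4:5, 5:2, 6:6, 7:5, 8:6, 9:3, 10:4, 11:3, 12:5, 13:4, 14:2, 15:6
Odd-degree vertices: 0, 4, 7, 9, 11, 12.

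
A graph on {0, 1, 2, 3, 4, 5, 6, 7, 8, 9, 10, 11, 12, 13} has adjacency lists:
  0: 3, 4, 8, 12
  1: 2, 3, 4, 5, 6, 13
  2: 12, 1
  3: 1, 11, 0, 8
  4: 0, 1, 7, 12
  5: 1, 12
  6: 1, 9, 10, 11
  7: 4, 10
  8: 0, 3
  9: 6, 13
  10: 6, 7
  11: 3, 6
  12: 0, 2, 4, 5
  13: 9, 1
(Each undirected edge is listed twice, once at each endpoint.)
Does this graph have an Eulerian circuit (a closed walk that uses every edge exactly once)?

Yes

Degrees: 0:4, 1:6, 2:2, 3:4, 4:4, 5:2, 6:4, 7:2, 8:2, 9:2, 10:2, 11:2, 12:4, 13:2
Every vertex has even degree and the edges form a single connected piece, so an Eulerian circuit exists.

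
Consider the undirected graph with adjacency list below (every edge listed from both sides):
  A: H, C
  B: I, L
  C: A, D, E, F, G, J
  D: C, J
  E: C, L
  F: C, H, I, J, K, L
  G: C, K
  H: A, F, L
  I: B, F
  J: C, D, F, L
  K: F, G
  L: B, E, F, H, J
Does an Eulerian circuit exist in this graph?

Degrees: A:2, B:2, C:6, D:2, E:2, F:6, G:2, H:3, I:2, J:4, K:2, L:5
Vertices with odd degree: H, L. An Eulerian circuit requires all degrees even.

No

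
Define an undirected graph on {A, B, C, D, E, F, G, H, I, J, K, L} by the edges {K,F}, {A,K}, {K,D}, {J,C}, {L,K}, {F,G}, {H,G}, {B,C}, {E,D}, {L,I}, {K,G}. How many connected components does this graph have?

Component: {B, C, J}
Component: {A, D, E, F, G, H, I, K, L}

2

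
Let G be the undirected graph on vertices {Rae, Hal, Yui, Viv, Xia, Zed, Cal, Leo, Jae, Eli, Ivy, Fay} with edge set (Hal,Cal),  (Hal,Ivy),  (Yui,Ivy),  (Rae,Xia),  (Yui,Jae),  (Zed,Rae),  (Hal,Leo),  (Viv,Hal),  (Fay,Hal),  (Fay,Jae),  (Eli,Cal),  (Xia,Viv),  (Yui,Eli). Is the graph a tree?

The graph has 12 vertices and 13 edges.
Connected but with 13 > 11 edges, so it has a cycle and is not a tree.

No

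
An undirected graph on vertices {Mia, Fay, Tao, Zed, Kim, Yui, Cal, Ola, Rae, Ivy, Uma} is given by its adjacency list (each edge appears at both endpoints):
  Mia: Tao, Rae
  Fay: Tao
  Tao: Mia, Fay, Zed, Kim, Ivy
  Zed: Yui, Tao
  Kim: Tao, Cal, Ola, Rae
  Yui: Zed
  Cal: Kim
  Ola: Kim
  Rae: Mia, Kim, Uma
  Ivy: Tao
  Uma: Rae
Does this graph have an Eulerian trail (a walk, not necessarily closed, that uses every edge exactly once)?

Degrees: Mia:2, Fay:1, Tao:5, Zed:2, Kim:4, Yui:1, Cal:1, Ola:1, Rae:3, Ivy:1, Uma:1
Odd-degree vertices: Fay, Tao, Yui, Cal, Ola, Rae, Ivy, Uma (8 total).
With 8 odd-degree vertices (more than two), no single trail can use every edge.

No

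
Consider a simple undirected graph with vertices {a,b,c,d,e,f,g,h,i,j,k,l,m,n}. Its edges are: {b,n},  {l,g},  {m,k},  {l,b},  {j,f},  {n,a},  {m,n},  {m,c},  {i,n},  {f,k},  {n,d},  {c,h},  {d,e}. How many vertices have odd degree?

8

Degrees: a:1, b:2, c:2, d:2, e:1, f:2, g:1, h:1, i:1, j:1, k:2, l:2, m:3, n:5
Odd-degree vertices: a, e, g, h, i, j, m, n.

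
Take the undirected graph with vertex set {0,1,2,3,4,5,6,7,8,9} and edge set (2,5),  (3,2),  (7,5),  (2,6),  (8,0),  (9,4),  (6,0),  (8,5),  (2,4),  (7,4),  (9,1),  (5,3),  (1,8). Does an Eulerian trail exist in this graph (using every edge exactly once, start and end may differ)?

Yes

Degrees: 0:2, 1:2, 2:4, 3:2, 4:3, 5:4, 6:2, 7:2, 8:3, 9:2
Odd-degree vertices: 4, 8 (2 total).
The non-isolated vertices are connected and exactly 2 have odd degree, so an Eulerian trail exists (from 4 to 8).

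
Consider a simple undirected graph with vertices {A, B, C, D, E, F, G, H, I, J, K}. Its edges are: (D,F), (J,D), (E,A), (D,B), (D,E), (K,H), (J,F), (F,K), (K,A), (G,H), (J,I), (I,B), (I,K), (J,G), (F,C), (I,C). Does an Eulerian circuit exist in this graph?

Degrees: A:2, B:2, C:2, D:4, E:2, F:4, G:2, H:2, I:4, J:4, K:4
Every vertex has even degree and the edges form a single connected piece, so an Eulerian circuit exists.

Yes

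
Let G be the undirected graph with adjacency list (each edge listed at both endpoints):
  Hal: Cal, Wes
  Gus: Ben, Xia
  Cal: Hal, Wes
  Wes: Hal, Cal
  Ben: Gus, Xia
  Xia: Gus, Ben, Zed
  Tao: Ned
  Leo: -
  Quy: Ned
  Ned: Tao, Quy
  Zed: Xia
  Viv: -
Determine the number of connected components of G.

5

Component: {Leo}
Component: {Viv}
Component: {Hal, Cal, Wes}
Component: {Tao, Quy, Ned}
Component: {Gus, Ben, Xia, Zed}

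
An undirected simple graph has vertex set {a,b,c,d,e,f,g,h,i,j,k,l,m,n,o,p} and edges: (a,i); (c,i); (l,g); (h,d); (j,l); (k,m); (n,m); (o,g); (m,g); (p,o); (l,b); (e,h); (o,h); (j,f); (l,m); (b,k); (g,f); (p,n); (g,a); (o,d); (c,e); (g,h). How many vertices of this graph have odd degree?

Degrees: a:2, b:2, c:2, d:2, e:2, f:2, g:6, h:4, i:2, j:2, k:2, l:4, m:4, n:2, o:4, p:2
Odd-degree vertices: none.

0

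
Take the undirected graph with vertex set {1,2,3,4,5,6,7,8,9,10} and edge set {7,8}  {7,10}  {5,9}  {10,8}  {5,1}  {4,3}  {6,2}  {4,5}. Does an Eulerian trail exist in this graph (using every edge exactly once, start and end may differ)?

Degrees: 1:1, 2:1, 3:1, 4:2, 5:3, 6:1, 7:2, 8:2, 9:1, 10:2
Odd-degree vertices: 1, 2, 3, 5, 6, 9 (6 total).
With 6 odd-degree vertices (more than two), no single trail can use every edge.

No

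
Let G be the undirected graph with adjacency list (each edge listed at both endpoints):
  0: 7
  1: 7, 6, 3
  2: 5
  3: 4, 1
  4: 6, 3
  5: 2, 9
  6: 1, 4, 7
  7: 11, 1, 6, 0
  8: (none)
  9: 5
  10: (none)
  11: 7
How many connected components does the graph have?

4

Component: {8}
Component: {10}
Component: {2, 5, 9}
Component: {0, 1, 3, 4, 6, 7, 11}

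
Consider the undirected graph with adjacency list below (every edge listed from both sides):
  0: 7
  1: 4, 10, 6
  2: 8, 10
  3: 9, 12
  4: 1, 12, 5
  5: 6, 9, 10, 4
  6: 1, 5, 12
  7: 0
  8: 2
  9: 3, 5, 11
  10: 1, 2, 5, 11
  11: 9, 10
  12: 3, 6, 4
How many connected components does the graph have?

2

Component: {0, 7}
Component: {1, 2, 3, 4, 5, 6, 8, 9, 10, 11, 12}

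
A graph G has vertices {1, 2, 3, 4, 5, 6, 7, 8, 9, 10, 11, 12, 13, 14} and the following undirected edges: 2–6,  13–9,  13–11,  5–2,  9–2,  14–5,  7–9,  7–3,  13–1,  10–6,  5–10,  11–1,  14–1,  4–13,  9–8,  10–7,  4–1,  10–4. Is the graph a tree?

|V| = 14, |E| = 18.
It is not connected, so it is not a tree.

No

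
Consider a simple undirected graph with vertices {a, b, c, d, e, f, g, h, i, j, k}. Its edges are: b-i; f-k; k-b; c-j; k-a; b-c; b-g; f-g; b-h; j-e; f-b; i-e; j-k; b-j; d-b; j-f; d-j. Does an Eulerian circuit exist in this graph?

No

Degrees: a:1, b:8, c:2, d:2, e:2, f:4, g:2, h:1, i:2, j:6, k:4
Vertices with odd degree: a, h. An Eulerian circuit requires all degrees even.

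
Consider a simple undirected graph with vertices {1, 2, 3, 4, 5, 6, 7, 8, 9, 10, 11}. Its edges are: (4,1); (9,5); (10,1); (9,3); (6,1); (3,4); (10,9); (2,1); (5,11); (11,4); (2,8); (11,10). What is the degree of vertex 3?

Neighbors of 3: 4, 9.

2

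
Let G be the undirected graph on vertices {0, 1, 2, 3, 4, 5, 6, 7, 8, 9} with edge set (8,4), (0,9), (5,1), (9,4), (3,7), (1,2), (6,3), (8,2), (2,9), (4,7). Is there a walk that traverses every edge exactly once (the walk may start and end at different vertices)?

No

Degrees: 0:1, 1:2, 2:3, 3:2, 4:3, 5:1, 6:1, 7:2, 8:2, 9:3
Odd-degree vertices: 0, 2, 4, 5, 6, 9 (6 total).
With 6 odd-degree vertices (more than two), no single trail can use every edge.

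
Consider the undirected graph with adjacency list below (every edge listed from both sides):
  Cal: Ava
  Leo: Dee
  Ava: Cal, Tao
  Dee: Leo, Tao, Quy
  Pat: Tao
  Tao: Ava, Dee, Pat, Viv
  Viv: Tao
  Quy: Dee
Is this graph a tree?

Yes

|V| = 8, |E| = 7.
Connected and |E| = |V| - 1, which characterizes a tree.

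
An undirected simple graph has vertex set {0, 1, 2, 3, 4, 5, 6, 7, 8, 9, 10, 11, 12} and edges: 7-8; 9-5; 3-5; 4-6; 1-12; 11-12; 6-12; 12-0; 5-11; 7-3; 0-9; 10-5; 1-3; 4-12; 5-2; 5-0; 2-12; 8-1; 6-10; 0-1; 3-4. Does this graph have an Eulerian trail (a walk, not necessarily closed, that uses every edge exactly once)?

Degrees: 0:4, 1:4, 2:2, 3:4, 4:3, 5:6, 6:3, 7:2, 8:2, 9:2, 10:2, 11:2, 12:6
Odd-degree vertices: 4, 6 (2 total).
The non-isolated vertices are connected and exactly 2 have odd degree, so an Eulerian trail exists (from 4 to 6).

Yes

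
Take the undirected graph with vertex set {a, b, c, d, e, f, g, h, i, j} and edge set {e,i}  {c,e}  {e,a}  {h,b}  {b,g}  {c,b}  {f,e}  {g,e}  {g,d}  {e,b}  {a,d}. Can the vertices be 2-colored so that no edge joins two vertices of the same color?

The cycle c-b-e-c has length 3, which is odd, so the graph is not bipartite.

No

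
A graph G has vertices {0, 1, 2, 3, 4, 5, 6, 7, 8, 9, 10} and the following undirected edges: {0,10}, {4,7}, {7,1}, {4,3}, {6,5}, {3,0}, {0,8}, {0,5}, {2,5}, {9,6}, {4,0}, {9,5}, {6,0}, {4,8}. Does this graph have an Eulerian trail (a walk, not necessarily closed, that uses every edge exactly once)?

Degrees: 0:6, 1:1, 2:1, 3:2, 4:4, 5:4, 6:3, 7:2, 8:2, 9:2, 10:1
Odd-degree vertices: 1, 2, 6, 10 (4 total).
An Eulerian trail requires 0 or 2 odd-degree vertices; here there are 4.

No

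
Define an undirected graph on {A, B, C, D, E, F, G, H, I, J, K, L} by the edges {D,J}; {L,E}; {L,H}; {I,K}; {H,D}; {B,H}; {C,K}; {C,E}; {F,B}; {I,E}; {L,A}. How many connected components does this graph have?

2

Component: {G}
Component: {A, B, C, D, E, F, H, I, J, K, L}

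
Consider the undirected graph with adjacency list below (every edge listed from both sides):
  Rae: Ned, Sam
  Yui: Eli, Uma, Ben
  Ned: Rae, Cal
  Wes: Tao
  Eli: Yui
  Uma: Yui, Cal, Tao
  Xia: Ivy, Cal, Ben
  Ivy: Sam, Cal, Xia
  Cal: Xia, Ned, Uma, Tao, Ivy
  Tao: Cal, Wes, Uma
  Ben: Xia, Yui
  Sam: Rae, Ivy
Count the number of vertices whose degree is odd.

8

Degrees: Rae:2, Yui:3, Ned:2, Wes:1, Eli:1, Uma:3, Xia:3, Ivy:3, Cal:5, Tao:3, Ben:2, Sam:2
Odd-degree vertices: Yui, Wes, Eli, Uma, Xia, Ivy, Cal, Tao.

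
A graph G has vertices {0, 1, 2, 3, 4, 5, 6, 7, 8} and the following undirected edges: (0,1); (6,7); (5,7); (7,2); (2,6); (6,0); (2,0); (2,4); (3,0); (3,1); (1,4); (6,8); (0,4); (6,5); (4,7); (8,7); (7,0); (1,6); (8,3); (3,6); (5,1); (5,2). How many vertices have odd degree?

Degrees: 0:6, 1:5, 2:5, 3:4, 4:4, 5:4, 6:7, 7:6, 8:3
Odd-degree vertices: 1, 2, 6, 8.

4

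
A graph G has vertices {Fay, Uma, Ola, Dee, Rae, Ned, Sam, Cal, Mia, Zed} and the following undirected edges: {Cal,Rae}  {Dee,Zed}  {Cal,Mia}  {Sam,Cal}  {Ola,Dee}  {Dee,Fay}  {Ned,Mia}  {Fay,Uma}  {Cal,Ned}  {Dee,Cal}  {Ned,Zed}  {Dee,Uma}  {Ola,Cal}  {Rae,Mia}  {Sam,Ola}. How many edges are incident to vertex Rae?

2

Neighbors of Rae: Cal, Mia.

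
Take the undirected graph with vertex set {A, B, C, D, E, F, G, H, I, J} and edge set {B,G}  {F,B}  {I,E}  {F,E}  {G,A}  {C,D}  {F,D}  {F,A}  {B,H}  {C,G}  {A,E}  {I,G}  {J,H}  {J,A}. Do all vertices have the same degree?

No

Degrees: A:4, B:3, C:2, D:2, E:3, F:4, G:4, H:2, I:2, J:2
Degrees are not all equal (e.g. deg(C)=2 but deg(A)=4); not regular.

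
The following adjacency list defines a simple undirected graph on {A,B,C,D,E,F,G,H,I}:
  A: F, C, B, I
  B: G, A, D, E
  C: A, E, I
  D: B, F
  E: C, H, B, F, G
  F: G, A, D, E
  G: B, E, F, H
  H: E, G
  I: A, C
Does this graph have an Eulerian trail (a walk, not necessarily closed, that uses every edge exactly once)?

Degrees: A:4, B:4, C:3, D:2, E:5, F:4, G:4, H:2, I:2
Odd-degree vertices: C, E (2 total).
The non-isolated vertices are connected and exactly 2 have odd degree, so an Eulerian trail exists (from C to E).

Yes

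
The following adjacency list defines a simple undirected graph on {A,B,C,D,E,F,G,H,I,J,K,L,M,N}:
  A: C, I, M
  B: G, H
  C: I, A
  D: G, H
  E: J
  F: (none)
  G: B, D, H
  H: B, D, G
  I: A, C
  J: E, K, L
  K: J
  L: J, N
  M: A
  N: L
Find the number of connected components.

Component: {F}
Component: {A, C, I, M}
Component: {B, D, G, H}
Component: {E, J, K, L, N}

4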